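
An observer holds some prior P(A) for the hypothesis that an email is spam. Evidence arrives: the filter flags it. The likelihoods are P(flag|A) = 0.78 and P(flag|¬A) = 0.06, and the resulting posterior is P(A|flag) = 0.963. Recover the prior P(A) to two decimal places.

P(A) = 0.67

In odds form, posterior odds = prior odds × likelihood ratio, so prior odds = posterior odds ÷ LR.
Posterior odds = 0.963/(1−0.963) = 26.0270. LR = 0.78/0.06 = 13.0000.
Prior odds = 26.0270/13.0000 = 2.0021, so P(A) = 2.0021/(1+2.0021) ≈ 0.67.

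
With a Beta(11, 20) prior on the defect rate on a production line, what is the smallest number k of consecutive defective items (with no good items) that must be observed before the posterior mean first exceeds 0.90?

k = 170

After k defective items and 0 good items the posterior is Beta(11+k, 20), with mean (11+k)/(11+20+k).
Set (11+k)/(31+k) > 0.90 and solve: k > (0.90·31 − 11)/(1 − 0.90) = 169.000.
The smallest integer exceeding 169.000 is 170, and checking k=170: (181)/(201) = 0.9005 > 0.90.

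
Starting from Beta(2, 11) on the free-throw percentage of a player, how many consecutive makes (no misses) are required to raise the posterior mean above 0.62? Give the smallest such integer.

After k makes and 0 misses the posterior is Beta(2+k, 11), with mean (2+k)/(2+11+k).
Set (2+k)/(13+k) > 0.62 and solve: k > (0.62·13 − 2)/(1 − 0.62) = 15.947.
The smallest integer exceeding 15.947 is 16.

k = 16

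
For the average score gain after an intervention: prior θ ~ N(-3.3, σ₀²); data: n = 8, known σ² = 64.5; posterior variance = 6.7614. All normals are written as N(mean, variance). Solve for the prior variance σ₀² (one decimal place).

σ₀² = 41.9

Posterior precision equals prior precision plus data precision: 1/σ_n² = 1/σ₀² + n/σ².
So 1/σ₀² = 1/6.7614 − 8/64.5 = 0.147898 − 0.124031 = 0.023867.
Hence σ₀² = 1/0.023867 ≈ 41.9.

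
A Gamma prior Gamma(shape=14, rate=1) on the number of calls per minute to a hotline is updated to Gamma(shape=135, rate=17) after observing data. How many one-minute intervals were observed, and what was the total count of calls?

n = 16 one-minute intervals with total 121 calls

A Gamma(α, β) prior (rate parametrization) on a Poisson rate with n observations summing to S gives posterior Gamma(α+S, β+n).
Matching: Σxᵢ = 135 − 14 = 121 and n = 17 − 1 = 16.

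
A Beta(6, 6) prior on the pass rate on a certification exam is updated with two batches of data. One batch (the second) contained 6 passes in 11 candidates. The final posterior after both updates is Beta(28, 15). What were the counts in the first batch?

Sequential conjugate updates are equivalent to a single update on the pooled data, so total successes = posterior α − prior α and total failures = posterior β − prior β.
Total across both batches: 28−6=22 passes, 15−6=9 failures.
Subtract the second batch: 22−6=16 passes and 9−5=4 failures.

16 passes and 4 failures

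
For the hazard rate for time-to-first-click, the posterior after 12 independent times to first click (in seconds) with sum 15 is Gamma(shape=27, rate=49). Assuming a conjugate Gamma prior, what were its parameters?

Gamma–exponential conjugacy: posterior shape = α + n, posterior rate = β + Σtᵢ.
So α = 27 − 12 = 15 and β = 49 − 15 = 34.

Gamma(shape=15, rate=34)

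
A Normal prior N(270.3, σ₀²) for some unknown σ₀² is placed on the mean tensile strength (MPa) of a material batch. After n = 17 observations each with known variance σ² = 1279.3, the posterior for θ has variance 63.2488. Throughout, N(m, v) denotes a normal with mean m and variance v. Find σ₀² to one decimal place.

Posterior precision equals prior precision plus data precision: 1/σ_n² = 1/σ₀² + n/σ².
So 1/σ₀² = 1/63.2488 − 17/1279.3 = 0.015811 − 0.013289 = 0.002522.
Hence σ₀² = 1/0.002522 ≈ 396.5.

σ₀² = 396.5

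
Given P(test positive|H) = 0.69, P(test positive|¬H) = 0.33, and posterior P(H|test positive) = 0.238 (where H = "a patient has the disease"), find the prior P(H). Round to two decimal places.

Bayes' rule in odds form gives O(H|E) = O(H)·[P(E|H)/P(E|¬H)], hence O(H) = O(H|E)/LR.
Posterior odds = 0.238/(1−0.238) = 0.3123. LR = 0.69/0.33 = 2.0909.
Prior odds = 0.3123/2.0909 = 0.1494, so P(H) = 0.1494/(1+0.1494) ≈ 0.13.

P(H) = 0.13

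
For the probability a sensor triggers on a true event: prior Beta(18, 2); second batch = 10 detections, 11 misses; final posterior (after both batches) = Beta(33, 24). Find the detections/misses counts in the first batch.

Because Beta–binomial updating is additive in the counts, the combined data contributed (α_post−α_prior, β_post−β_prior) successes and failures.
Total across both batches: 33−18=15 detections, 24−2=22 misses.
Subtract the second batch: 15−10=5 detections and 22−11=11 misses.

5 detections and 11 misses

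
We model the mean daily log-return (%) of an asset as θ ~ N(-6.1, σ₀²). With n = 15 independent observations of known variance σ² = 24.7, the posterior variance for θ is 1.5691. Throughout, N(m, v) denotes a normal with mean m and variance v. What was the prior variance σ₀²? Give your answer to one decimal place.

σ₀² = 33.3

Posterior precision equals prior precision plus data precision: 1/σ_n² = 1/σ₀² + n/σ².
So 1/σ₀² = 1/1.5691 − 15/24.7 = 0.637308 − 0.607287 = 0.030021.
Hence σ₀² = 1/0.030021 ≈ 33.3.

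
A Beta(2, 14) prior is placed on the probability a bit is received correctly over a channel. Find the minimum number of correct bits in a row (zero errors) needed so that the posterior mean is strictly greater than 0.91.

After k correct bits and 0 errors the posterior is Beta(2+k, 14), with mean (2+k)/(2+14+k).
Set (2+k)/(16+k) > 0.91 and solve: k > (0.91·16 − 2)/(1 − 0.91) = 139.556.
The smallest integer exceeding 139.556 is 140.

k = 140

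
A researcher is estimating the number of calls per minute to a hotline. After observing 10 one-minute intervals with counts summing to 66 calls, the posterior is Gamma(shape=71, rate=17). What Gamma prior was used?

Gamma(shape=5, rate=7)

Gamma–Poisson conjugacy: posterior shape = α + Σxᵢ, posterior rate = β + n.
So α = 71 − 66 = 5 and β = 17 − 10 = 7.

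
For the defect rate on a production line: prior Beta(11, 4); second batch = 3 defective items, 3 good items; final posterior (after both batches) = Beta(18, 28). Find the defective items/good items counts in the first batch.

4 defective items and 21 good items

Sequential conjugate updates are equivalent to a single update on the pooled data, so total successes = posterior α − prior α and total failures = posterior β − prior β.
Total across both batches: 18−11=7 defective items, 28−4=24 good items.
Subtract the second batch: 7−3=4 defective items and 24−3=21 good items.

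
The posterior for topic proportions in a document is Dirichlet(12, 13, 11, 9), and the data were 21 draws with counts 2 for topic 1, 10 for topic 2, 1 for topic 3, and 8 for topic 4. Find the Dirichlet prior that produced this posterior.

Dirichlet(10, 3, 10, 1)

For a Dirichlet(α) prior with multinomial counts c, the posterior is Dirichlet(α + c) componentwise.
Subtract each count from the matching posterior parameter: 12−2=10, 13−10=3, 11−1=10, 9−8=1.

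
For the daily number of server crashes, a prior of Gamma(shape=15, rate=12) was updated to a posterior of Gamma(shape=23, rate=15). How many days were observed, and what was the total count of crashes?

A Gamma(α, β) prior (rate parametrization) on a Poisson rate with n observations summing to S gives posterior Gamma(α+S, β+n).
Matching: Σxᵢ = 23 − 15 = 8 and n = 15 − 12 = 3.

n = 3 days with total 8 crashes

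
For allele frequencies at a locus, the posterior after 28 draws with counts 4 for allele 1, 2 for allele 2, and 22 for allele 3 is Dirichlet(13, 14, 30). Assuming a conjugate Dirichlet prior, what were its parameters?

Dirichlet(9, 12, 8)

For a Dirichlet(α) prior with multinomial counts c, the posterior is Dirichlet(α + c) componentwise.
Subtract each count from the matching posterior parameter: 13−4=9, 14−2=12, 30−22=8.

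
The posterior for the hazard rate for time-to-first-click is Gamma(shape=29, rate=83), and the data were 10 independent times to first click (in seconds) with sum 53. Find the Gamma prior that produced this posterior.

Gamma(shape=19, rate=30)

For an exponential likelihood with a Gamma(α, β) prior on the rate, n observations with total T give posterior Gamma(α+n, β+T).
So α = 29 − 10 = 19 and β = 83 − 53 = 30.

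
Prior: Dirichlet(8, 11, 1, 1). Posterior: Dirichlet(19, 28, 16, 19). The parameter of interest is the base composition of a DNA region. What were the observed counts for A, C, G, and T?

counts (11, 17, 15, 18)

For a Dirichlet(α) prior with multinomial counts c, the posterior is Dirichlet(α + c) componentwise.
Counts are posterior − prior componentwise: 19−8=11, 28−11=17, 16−1=15, 19−1=18.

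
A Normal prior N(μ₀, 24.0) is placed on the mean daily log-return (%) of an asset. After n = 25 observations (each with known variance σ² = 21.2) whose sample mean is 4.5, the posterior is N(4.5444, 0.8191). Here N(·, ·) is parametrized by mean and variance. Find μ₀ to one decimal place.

μ₀ = 5.8

With known observation variance, the Normal–Normal posterior has precision τ_n = τ₀ + n/σ² and mean μ_n = (τ₀μ₀ + (n/σ²)x̄)/τ_n.
Here τ₀ = 1/24.0 = 0.041667 and τ_data = 25/21.2 = 1.179245, so τ_n = 1.220912.
Rearranging for μ₀: μ₀ = (μ_n·τ_n − τ_data·x̄)/τ₀ = (4.5444·1.220912 − 1.179245·4.5) / 0.041667 = 0.241710/0.041667 ≈ 5.8.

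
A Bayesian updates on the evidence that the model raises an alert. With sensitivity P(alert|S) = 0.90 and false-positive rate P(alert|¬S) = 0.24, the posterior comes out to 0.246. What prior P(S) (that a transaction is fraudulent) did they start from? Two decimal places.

P(S) = 0.08

Bayes' rule in odds form gives O(S|E) = O(S)·[P(E|S)/P(E|¬S)], hence O(S) = O(S|E)/LR.
Posterior odds = 0.246/(1−0.246) = 0.3263. LR = 0.90/0.24 = 3.7500.
Prior odds = 0.3263/3.7500 = 0.0870, so P(S) = 0.0870/(1+0.0870) ≈ 0.08.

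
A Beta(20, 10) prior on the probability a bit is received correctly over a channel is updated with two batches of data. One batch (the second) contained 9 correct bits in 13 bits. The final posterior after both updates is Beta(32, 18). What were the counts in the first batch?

3 correct bits and 4 errors

Sequential conjugate updates are equivalent to a single update on the pooled data, so total successes = posterior α − prior α and total failures = posterior β − prior β.
Total across both batches: 32−20=12 correct bits, 18−10=8 errors.
Subtract the second batch: 12−9=3 correct bits and 8−4=4 errors.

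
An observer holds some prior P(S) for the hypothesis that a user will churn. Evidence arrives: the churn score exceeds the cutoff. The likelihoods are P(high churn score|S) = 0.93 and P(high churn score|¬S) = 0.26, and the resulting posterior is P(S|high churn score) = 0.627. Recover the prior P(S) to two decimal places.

P(S) = 0.32

In odds form, posterior odds = prior odds × likelihood ratio, so prior odds = posterior odds ÷ LR.
Posterior odds = 0.627/(1−0.627) = 1.6810. LR = 0.93/0.26 = 3.5769.
Prior odds = 1.6810/3.5769 = 0.4700, so P(S) = 0.4700/(1+0.4700) ≈ 0.32.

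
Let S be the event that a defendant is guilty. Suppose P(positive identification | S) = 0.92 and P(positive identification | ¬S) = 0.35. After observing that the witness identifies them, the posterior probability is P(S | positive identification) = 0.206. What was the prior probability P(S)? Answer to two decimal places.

P(S) = 0.09

Bayes' rule in odds form gives O(S|E) = O(S)·[P(E|S)/P(E|¬S)], hence O(S) = O(S|E)/LR.
Posterior odds = 0.206/(1−0.206) = 0.2594. LR = 0.92/0.35 = 2.6286.
Prior odds = 0.2594/2.6286 = 0.0987, so P(S) = 0.0987/(1+0.0987) ≈ 0.09.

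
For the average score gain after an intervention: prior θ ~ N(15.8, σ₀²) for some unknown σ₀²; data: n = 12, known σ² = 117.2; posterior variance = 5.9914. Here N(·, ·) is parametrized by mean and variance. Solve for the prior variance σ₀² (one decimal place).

For the Normal–Normal model with known σ², precisions add: τ_n = τ₀ + n/σ².
So 1/σ₀² = 1/5.9914 − 12/117.2 = 0.166906 − 0.102389 = 0.064517.
Hence σ₀² = 1/0.064517 ≈ 15.5.

σ₀² = 15.5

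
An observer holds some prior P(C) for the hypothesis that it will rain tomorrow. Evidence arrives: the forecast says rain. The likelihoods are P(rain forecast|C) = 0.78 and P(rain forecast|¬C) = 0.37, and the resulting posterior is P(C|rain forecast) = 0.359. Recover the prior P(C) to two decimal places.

P(C) = 0.21

In odds form, posterior odds = prior odds × likelihood ratio, so prior odds = posterior odds ÷ LR.
Posterior odds = 0.359/(1−0.359) = 0.5601. LR = 0.78/0.37 = 2.1081.
Prior odds = 0.5601/2.1081 = 0.2657, so P(C) = 0.2657/(1+0.2657) ≈ 0.21.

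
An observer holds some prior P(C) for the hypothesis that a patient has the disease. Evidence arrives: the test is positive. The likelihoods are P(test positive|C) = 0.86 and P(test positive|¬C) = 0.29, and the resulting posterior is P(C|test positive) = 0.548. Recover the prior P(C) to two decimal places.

P(C) = 0.29

Bayes' rule in odds form gives O(C|E) = O(C)·[P(E|C)/P(E|¬C)], hence O(C) = O(C|E)/LR.
Posterior odds = 0.548/(1−0.548) = 1.2124. LR = 0.86/0.29 = 2.9655.
Prior odds = 1.2124/2.9655 = 0.4088, so P(C) = 0.4088/(1+0.4088) ≈ 0.29.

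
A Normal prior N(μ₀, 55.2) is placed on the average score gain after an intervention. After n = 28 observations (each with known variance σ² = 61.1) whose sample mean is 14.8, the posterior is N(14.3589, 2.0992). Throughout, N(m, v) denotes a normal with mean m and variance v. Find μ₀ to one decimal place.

μ₀ = 3.2

The posterior mean is a precision-weighted average: μ_n = (τ₀μ₀ + τ_data·x̄)/(τ₀+τ_data), with τ₀=1/σ₀² and τ_data=n/σ².
Here τ₀ = 1/55.2 = 0.018116 and τ_data = 28/61.1 = 0.458265, so τ_n = 0.476381.
Rearranging for μ₀: μ₀ = (μ_n·τ_n − τ_data·x̄)/τ₀ = (14.3589·0.476381 − 0.458265·14.8) / 0.018116 = 0.057985/0.018116 ≈ 3.2.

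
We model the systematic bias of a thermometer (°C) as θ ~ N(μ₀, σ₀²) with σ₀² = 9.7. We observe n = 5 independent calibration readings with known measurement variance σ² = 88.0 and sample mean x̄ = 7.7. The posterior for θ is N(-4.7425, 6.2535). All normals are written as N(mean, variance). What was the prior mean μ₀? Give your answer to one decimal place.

The posterior mean is a precision-weighted average: μ_n = (τ₀μ₀ + τ_data·x̄)/(τ₀+τ_data), with τ₀=1/σ₀² and τ_data=n/σ².
Here τ₀ = 1/9.7 = 0.103093 and τ_data = 5/88.0 = 0.056818, so τ_n = 0.159911.
Rearranging for μ₀: μ₀ = (μ_n·τ_n − τ_data·x̄)/τ₀ = (-4.7425·0.159911 − 0.056818·7.7) / 0.103093 = -1.195877/0.103093 ≈ -11.6.

μ₀ = -11.6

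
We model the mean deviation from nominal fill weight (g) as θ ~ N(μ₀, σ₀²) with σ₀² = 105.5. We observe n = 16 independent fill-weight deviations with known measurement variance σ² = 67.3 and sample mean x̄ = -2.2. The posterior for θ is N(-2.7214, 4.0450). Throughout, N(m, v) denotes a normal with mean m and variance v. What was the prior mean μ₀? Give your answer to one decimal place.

μ₀ = -15.8

With known observation variance, the Normal–Normal posterior has precision τ_n = τ₀ + n/σ² and mean μ_n = (τ₀μ₀ + (n/σ²)x̄)/τ_n.
Here τ₀ = 1/105.5 = 0.009479 and τ_data = 16/67.3 = 0.237741, so τ_n = 0.247220.
Rearranging for μ₀: μ₀ = (μ_n·τ_n − τ_data·x̄)/τ₀ = (-2.7214·0.247220 − 0.237741·-2.2) / 0.009479 = -0.149754/0.009479 ≈ -15.8.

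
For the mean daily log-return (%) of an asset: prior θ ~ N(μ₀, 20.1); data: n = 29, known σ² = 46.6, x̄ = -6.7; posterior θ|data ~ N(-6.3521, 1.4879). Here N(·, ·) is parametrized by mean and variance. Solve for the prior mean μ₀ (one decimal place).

The posterior mean is a precision-weighted average: μ_n = (τ₀μ₀ + τ_data·x̄)/(τ₀+τ_data), with τ₀=1/σ₀² and τ_data=n/σ².
Here τ₀ = 1/20.1 = 0.049751 and τ_data = 29/46.6 = 0.622318, so τ_n = 0.672069.
Rearranging for μ₀: μ₀ = (μ_n·τ_n − τ_data·x̄)/τ₀ = (-6.3521·0.672069 − 0.622318·-6.7) / 0.049751 = -0.099519/0.049751 ≈ -2.0.

μ₀ = -2.0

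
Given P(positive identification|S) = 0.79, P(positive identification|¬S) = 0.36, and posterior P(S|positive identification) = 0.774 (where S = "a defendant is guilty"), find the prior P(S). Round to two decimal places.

P(S) = 0.61

In odds form, posterior odds = prior odds × likelihood ratio, so prior odds = posterior odds ÷ LR.
Posterior odds = 0.774/(1−0.774) = 3.4248. LR = 0.79/0.36 = 2.1944.
Prior odds = 3.4248/2.1944 = 1.5607, so P(S) = 1.5607/(1+1.5607) ≈ 0.61.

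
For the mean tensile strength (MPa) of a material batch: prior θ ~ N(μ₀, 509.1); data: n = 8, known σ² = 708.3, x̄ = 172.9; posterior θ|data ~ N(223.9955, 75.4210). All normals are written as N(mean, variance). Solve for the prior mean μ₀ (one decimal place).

μ₀ = 517.8

The posterior mean is a precision-weighted average: μ_n = (τ₀μ₀ + τ_data·x̄)/(τ₀+τ_data), with τ₀=1/σ₀² and τ_data=n/σ².
Here τ₀ = 1/509.1 = 0.001964 and τ_data = 8/708.3 = 0.011295, so τ_n = 0.013259.
Rearranging for μ₀: μ₀ = (μ_n·τ_n − τ_data·x̄)/τ₀ = (223.9955·0.013259 − 0.011295·172.9) / 0.001964 = 1.017051/0.001964 ≈ 517.8.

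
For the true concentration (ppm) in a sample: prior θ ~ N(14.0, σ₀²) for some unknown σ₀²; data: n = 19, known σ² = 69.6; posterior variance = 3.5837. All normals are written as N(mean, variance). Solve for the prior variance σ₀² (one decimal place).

σ₀² = 165.2

Posterior precision equals prior precision plus data precision: 1/σ_n² = 1/σ₀² + n/σ².
So 1/σ₀² = 1/3.5837 − 19/69.6 = 0.279041 − 0.272989 = 0.006052.
Hence σ₀² = 1/0.006052 ≈ 165.2.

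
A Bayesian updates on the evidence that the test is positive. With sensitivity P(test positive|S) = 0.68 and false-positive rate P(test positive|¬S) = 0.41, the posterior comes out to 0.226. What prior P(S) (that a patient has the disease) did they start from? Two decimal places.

In odds form, posterior odds = prior odds × likelihood ratio, so prior odds = posterior odds ÷ LR.
Posterior odds = 0.226/(1−0.226) = 0.2920. LR = 0.68/0.41 = 1.6585.
Prior odds = 0.2920/1.6585 = 0.1761, so P(S) = 0.1761/(1+0.1761) ≈ 0.15.

P(S) = 0.15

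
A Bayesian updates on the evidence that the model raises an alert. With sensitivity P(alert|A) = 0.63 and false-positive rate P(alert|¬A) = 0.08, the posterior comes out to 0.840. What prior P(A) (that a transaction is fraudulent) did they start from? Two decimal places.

P(A) = 0.40

Bayes' rule in odds form gives O(A|E) = O(A)·[P(E|A)/P(E|¬A)], hence O(A) = O(A|E)/LR.
Posterior odds = 0.840/(1−0.840) = 5.2500. LR = 0.63/0.08 = 7.8750.
Prior odds = 5.2500/7.8750 = 0.6667, so P(A) = 0.6667/(1+0.6667) ≈ 0.40.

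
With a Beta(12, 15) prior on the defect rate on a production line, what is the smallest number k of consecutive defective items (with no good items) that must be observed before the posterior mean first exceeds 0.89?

After k defective items and 0 good items the posterior is Beta(12+k, 15), with mean (12+k)/(12+15+k).
Set (12+k)/(27+k) > 0.89 and solve: k > (0.89·27 − 12)/(1 − 0.89) = 109.364.
The smallest integer exceeding 109.364 is 110.

k = 110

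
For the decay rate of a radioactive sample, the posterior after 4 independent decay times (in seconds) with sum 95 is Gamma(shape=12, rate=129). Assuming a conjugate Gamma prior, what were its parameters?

Gamma(shape=8, rate=34)

For an exponential likelihood with a Gamma(α, β) prior on the rate, n observations with total T give posterior Gamma(α+n, β+T).
So α = 12 − 4 = 8 and β = 129 − 95 = 34.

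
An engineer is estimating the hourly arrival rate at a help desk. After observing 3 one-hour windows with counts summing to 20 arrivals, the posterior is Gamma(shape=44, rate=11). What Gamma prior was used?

A Gamma(α, β) prior (rate parametrization) on a Poisson rate with n observations summing to S gives posterior Gamma(α+S, β+n).
So α = 44 − 20 = 24 and β = 11 − 3 = 8.

Gamma(shape=24, rate=8)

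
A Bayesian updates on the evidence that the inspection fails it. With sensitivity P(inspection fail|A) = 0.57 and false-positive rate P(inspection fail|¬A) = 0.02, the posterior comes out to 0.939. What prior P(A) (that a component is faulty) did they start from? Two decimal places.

Bayes' rule in odds form gives O(A|E) = O(A)·[P(E|A)/P(E|¬A)], hence O(A) = O(A|E)/LR.
Posterior odds = 0.939/(1−0.939) = 15.3934. LR = 0.57/0.02 = 28.5000.
Prior odds = 15.3934/28.5000 = 0.5401, so P(A) = 0.5401/(1+0.5401) ≈ 0.35.

P(A) = 0.35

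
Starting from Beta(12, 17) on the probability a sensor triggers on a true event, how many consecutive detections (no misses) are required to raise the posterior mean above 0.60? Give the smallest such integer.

After k detections and 0 misses the posterior is Beta(12+k, 17), with mean (12+k)/(12+17+k).
Set (12+k)/(29+k) > 0.60 and solve: k > (0.60·29 − 12)/(1 − 0.60) = 13.500.
The smallest integer exceeding 13.500 is 14, and checking k=14: (26)/(43) = 0.6047 > 0.60.

k = 14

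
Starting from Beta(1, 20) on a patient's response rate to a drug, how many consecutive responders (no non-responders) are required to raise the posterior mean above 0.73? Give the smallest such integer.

k = 54

After k responders and 0 non-responders the posterior is Beta(1+k, 20), with mean (1+k)/(1+20+k).
Set (1+k)/(21+k) > 0.73 and solve: k > (0.73·21 − 1)/(1 − 0.73) = 53.074.
The smallest integer exceeding 53.074 is 54.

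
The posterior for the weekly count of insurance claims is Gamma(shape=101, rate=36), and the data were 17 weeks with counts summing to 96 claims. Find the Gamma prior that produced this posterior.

Gamma(shape=5, rate=19)

Gamma–Poisson conjugacy: posterior shape = α + Σxᵢ, posterior rate = β + n.
So α = 101 − 96 = 5 and β = 36 − 17 = 19.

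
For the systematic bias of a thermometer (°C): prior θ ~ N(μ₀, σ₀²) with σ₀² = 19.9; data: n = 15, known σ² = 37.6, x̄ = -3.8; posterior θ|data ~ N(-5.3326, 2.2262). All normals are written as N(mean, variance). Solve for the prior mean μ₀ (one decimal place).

μ₀ = -17.5

With known observation variance, the Normal–Normal posterior has precision τ_n = τ₀ + n/σ² and mean μ_n = (τ₀μ₀ + (n/σ²)x̄)/τ_n.
Here τ₀ = 1/19.9 = 0.050251 and τ_data = 15/37.6 = 0.398936, so τ_n = 0.449187.
Rearranging for μ₀: μ₀ = (μ_n·τ_n − τ_data·x̄)/τ₀ = (-5.3326·0.449187 − 0.398936·-3.8) / 0.050251 = -0.879378/0.050251 ≈ -17.5.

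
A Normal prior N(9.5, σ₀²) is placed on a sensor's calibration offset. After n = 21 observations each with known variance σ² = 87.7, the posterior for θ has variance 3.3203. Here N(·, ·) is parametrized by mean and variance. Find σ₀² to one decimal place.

σ₀² = 16.2

Posterior precision equals prior precision plus data precision: 1/σ_n² = 1/σ₀² + n/σ².
So 1/σ₀² = 1/3.3203 − 21/87.7 = 0.301178 − 0.239453 = 0.061725.
Hence σ₀² = 1/0.061725 ≈ 16.2.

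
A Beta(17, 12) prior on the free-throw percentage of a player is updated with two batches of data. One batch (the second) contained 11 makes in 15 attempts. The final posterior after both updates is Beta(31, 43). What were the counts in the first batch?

Sequential conjugate updates are equivalent to a single update on the pooled data, so total successes = posterior α − prior α and total failures = posterior β − prior β.
Total across both batches: 31−17=14 makes, 43−12=31 misses.
Subtract the second batch: 14−11=3 makes and 31−4=27 misses.

3 makes and 27 misses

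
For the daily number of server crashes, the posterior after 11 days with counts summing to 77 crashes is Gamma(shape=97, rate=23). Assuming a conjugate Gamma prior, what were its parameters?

A Gamma(α, β) prior (rate parametrization) on a Poisson rate with n observations summing to S gives posterior Gamma(α+S, β+n).
So α = 97 − 77 = 20 and β = 23 − 11 = 12.

Gamma(shape=20, rate=12)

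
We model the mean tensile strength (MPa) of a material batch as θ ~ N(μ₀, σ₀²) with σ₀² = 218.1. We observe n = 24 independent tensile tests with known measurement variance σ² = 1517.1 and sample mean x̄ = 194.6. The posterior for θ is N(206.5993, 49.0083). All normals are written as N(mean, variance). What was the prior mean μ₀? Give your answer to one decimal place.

μ₀ = 248.0

The posterior mean is a precision-weighted average: μ_n = (τ₀μ₀ + τ_data·x̄)/(τ₀+τ_data), with τ₀=1/σ₀² and τ_data=n/σ².
Here τ₀ = 1/218.1 = 0.004585 and τ_data = 24/1517.1 = 0.015820, so τ_n = 0.020405.
Rearranging for μ₀: μ₀ = (μ_n·τ_n − τ_data·x̄)/τ₀ = (206.5993·0.020405 − 0.015820·194.6) / 0.004585 = 1.137087/0.004585 ≈ 248.0.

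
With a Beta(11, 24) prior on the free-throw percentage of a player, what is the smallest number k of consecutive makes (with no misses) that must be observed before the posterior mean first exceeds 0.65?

After k makes and 0 misses the posterior is Beta(11+k, 24), with mean (11+k)/(11+24+k).
Set (11+k)/(35+k) > 0.65 and solve: k > (0.65·35 − 11)/(1 − 0.65) = 33.571.
The smallest integer exceeding 33.571 is 34, and checking k=34: (45)/(69) = 0.6522 > 0.65.

k = 34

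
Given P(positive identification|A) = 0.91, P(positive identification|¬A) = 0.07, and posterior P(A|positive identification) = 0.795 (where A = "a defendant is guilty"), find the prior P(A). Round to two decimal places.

Bayes' rule in odds form gives O(A|E) = O(A)·[P(E|A)/P(E|¬A)], hence O(A) = O(A|E)/LR.
Posterior odds = 0.795/(1−0.795) = 3.8780. LR = 0.91/0.07 = 13.0000.
Prior odds = 3.8780/13.0000 = 0.2983, so P(A) = 0.2983/(1+0.2983) ≈ 0.23.

P(A) = 0.23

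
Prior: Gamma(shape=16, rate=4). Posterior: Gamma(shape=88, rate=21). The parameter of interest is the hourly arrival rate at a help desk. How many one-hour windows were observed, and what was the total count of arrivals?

Gamma–Poisson conjugacy: posterior shape = α + Σxᵢ, posterior rate = β + n.
Matching: Σxᵢ = 88 − 16 = 72 and n = 21 − 4 = 17.

n = 17 one-hour windows with total 72 arrivals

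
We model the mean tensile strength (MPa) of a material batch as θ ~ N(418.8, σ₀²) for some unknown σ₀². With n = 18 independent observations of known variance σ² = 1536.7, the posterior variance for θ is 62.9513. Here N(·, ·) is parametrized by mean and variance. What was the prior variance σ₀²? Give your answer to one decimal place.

σ₀² = 239.7

Posterior precision equals prior precision plus data precision: 1/σ_n² = 1/σ₀² + n/σ².
So 1/σ₀² = 1/62.9513 − 18/1536.7 = 0.015885 − 0.011713 = 0.004172.
Hence σ₀² = 1/0.004172 ≈ 239.7.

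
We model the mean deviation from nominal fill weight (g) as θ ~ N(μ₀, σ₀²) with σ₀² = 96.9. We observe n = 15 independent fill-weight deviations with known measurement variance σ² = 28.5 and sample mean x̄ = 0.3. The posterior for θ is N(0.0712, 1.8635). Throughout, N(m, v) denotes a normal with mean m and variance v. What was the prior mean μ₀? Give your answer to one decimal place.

The posterior mean is a precision-weighted average: μ_n = (τ₀μ₀ + τ_data·x̄)/(τ₀+τ_data), with τ₀=1/σ₀² and τ_data=n/σ².
Here τ₀ = 1/96.9 = 0.010320 and τ_data = 15/28.5 = 0.526316, so τ_n = 0.536636.
Rearranging for μ₀: μ₀ = (μ_n·τ_n − τ_data·x̄)/τ₀ = (0.0712·0.536636 − 0.526316·0.3) / 0.010320 = -0.119686/0.010320 ≈ -11.6.

μ₀ = -11.6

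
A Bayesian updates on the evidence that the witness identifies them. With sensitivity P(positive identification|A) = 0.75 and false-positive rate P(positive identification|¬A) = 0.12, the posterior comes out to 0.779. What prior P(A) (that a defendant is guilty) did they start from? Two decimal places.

P(A) = 0.36

Bayes' rule in odds form gives O(A|E) = O(A)·[P(E|A)/P(E|¬A)], hence O(A) = O(A|E)/LR.
Posterior odds = 0.779/(1−0.779) = 3.5249. LR = 0.75/0.12 = 6.2500.
Prior odds = 3.5249/6.2500 = 0.5640, so P(A) = 0.5640/(1+0.5640) ≈ 0.36.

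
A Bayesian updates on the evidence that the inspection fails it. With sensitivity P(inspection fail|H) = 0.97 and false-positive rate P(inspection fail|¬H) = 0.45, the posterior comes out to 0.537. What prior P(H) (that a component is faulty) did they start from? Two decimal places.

P(H) = 0.35

In odds form, posterior odds = prior odds × likelihood ratio, so prior odds = posterior odds ÷ LR.
Posterior odds = 0.537/(1−0.537) = 1.1598. LR = 0.97/0.45 = 2.1556.
Prior odds = 1.1598/2.1556 = 0.5380, so P(H) = 0.5380/(1+0.5380) ≈ 0.35.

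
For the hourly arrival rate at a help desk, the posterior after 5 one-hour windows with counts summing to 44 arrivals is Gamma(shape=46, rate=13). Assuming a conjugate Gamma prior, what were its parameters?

A Gamma(α, β) prior (rate parametrization) on a Poisson rate with n observations summing to S gives posterior Gamma(α+S, β+n).
So α = 46 − 44 = 2 and β = 13 − 5 = 8.

Gamma(shape=2, rate=8)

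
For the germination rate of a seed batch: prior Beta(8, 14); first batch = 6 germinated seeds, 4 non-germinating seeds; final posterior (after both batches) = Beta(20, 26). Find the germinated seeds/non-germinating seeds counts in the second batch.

6 germinated seeds and 8 non-germinating seeds

Because Beta–binomial updating is additive in the counts, the combined data contributed (α_post−α_prior, β_post−β_prior) successes and failures.
Total across both batches: 20−8=12 germinated seeds, 26−14=12 non-germinating seeds.
Subtract the first batch: 12−6=6 germinated seeds and 12−4=8 non-germinating seeds.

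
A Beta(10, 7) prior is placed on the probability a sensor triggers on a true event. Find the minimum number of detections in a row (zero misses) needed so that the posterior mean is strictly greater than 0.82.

After k detections and 0 misses the posterior is Beta(10+k, 7), with mean (10+k)/(10+7+k).
Set (10+k)/(17+k) > 0.82 and solve: k > (0.82·17 − 10)/(1 − 0.82) = 21.889.
The smallest integer exceeding 21.889 is 22, and checking k=22: (32)/(39) = 0.8205 > 0.82.

k = 22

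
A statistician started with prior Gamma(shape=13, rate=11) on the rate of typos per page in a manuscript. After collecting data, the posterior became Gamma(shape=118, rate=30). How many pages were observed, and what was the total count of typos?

A Gamma(α, β) prior (rate parametrization) on a Poisson rate with n observations summing to S gives posterior Gamma(α+S, β+n).
Matching: Σxᵢ = 118 − 13 = 105 and n = 30 − 11 = 19.

n = 19 pages with total 105 typos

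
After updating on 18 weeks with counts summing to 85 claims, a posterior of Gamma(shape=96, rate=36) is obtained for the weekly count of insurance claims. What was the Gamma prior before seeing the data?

Gamma(shape=11, rate=18)

Gamma–Poisson conjugacy: posterior shape = α + Σxᵢ, posterior rate = β + n.
So α = 96 − 85 = 11 and β = 36 − 18 = 18.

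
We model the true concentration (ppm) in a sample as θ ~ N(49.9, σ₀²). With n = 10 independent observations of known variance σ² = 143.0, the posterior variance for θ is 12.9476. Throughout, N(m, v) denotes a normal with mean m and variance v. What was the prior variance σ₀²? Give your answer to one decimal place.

σ₀² = 136.9

For the Normal–Normal model with known σ², precisions add: τ_n = τ₀ + n/σ².
So 1/σ₀² = 1/12.9476 − 10/143.0 = 0.077234 − 0.069930 = 0.007304.
Hence σ₀² = 1/0.007304 ≈ 136.9.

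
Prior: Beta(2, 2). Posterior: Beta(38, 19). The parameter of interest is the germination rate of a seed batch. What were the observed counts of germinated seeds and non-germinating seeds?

Beta is conjugate to the binomial likelihood: posterior = Beta(α+s, β+f).
So s = 38 − 2 = 36 and f = 19 − 2 = 17.

36 germinated seeds and 17 non-germinating seeds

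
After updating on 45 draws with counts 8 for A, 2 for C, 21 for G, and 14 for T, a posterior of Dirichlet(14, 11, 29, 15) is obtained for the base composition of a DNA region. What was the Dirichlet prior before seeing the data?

For a Dirichlet(α) prior with multinomial counts c, the posterior is Dirichlet(α + c) componentwise.
Subtract each count from the matching posterior parameter: 14−8=6, 11−2=9, 29−21=8, 15−14=1.

Dirichlet(6, 9, 8, 1)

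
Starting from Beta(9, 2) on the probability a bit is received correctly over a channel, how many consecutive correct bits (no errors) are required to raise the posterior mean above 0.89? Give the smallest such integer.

k = 8

After k correct bits and 0 errors the posterior is Beta(9+k, 2), with mean (9+k)/(9+2+k).
Set (9+k)/(11+k) > 0.89 and solve: k > (0.89·11 − 9)/(1 − 0.89) = 7.182.
The smallest integer exceeding 7.182 is 8, and checking k=8: (17)/(19) = 0.8947 > 0.89.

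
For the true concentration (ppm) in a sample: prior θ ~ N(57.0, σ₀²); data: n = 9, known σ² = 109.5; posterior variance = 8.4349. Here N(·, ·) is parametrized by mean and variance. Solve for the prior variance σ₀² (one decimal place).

σ₀² = 27.5

For the Normal–Normal model with known σ², precisions add: τ_n = τ₀ + n/σ².
So 1/σ₀² = 1/8.4349 − 9/109.5 = 0.118555 − 0.082192 = 0.036363.
Hence σ₀² = 1/0.036363 ≈ 27.5.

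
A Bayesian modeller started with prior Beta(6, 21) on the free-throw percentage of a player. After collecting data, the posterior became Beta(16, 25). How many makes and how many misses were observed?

Beta is conjugate to the binomial likelihood: posterior = Beta(a+s, b+f).
Match parameters: s=16−6=10, f=25−21=4.

10 makes and 4 misses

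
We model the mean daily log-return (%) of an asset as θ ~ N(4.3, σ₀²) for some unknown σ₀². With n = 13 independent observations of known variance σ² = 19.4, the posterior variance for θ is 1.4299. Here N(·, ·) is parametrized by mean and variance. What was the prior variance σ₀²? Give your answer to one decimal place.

Posterior precision equals prior precision plus data precision: 1/σ_n² = 1/σ₀² + n/σ².
So 1/σ₀² = 1/1.4299 − 13/19.4 = 0.699350 − 0.670103 = 0.029247.
Hence σ₀² = 1/0.029247 ≈ 34.2.

σ₀² = 34.2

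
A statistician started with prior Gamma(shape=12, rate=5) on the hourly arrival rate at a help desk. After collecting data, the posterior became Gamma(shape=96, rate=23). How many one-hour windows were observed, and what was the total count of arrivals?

Gamma–Poisson conjugacy: posterior shape = α + Σxᵢ, posterior rate = β + n.
Matching: Σxᵢ = 96 − 12 = 84 and n = 23 − 5 = 18.

n = 18 one-hour windows with total 84 arrivals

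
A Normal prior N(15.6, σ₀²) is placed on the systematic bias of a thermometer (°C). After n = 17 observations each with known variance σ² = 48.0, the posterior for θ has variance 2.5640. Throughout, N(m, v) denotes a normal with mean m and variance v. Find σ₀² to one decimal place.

σ₀² = 27.9

Posterior precision equals prior precision plus data precision: 1/σ_n² = 1/σ₀² + n/σ².
So 1/σ₀² = 1/2.5640 − 17/48.0 = 0.390016 − 0.354167 = 0.035849.
Hence σ₀² = 1/0.035849 ≈ 27.9.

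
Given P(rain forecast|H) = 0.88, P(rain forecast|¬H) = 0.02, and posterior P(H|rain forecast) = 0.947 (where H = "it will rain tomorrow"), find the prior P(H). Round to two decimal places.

P(H) = 0.29

Bayes' rule in odds form gives O(H|E) = O(H)·[P(E|H)/P(E|¬H)], hence O(H) = O(H|E)/LR.
Posterior odds = 0.947/(1−0.947) = 17.8679. LR = 0.88/0.02 = 44.0000.
Prior odds = 17.8679/44.0000 = 0.4061, so P(H) = 0.4061/(1+0.4061) ≈ 0.29.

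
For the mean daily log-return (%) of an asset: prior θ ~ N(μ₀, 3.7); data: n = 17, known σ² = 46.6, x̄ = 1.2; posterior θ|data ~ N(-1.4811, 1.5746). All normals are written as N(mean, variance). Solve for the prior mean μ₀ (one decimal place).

With known observation variance, the Normal–Normal posterior has precision τ_n = τ₀ + n/σ² and mean μ_n = (τ₀μ₀ + (n/σ²)x̄)/τ_n.
Here τ₀ = 1/3.7 = 0.270270 and τ_data = 17/46.6 = 0.364807, so τ_n = 0.635077.
Rearranging for μ₀: μ₀ = (μ_n·τ_n − τ_data·x̄)/τ₀ = (-1.4811·0.635077 − 0.364807·1.2) / 0.270270 = -1.378381/0.270270 ≈ -5.1.

μ₀ = -5.1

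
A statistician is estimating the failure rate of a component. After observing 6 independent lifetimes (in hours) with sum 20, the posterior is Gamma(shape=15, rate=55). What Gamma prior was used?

Gamma–exponential conjugacy: posterior shape = α + n, posterior rate = β + Σtᵢ.
So α = 15 − 6 = 9 and β = 55 − 20 = 35.

Gamma(shape=9, rate=35)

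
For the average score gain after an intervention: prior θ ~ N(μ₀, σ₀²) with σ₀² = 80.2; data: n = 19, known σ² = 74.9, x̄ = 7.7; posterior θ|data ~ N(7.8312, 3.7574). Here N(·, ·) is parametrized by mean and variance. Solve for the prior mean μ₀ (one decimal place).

The posterior mean is a precision-weighted average: μ_n = (τ₀μ₀ + τ_data·x̄)/(τ₀+τ_data), with τ₀=1/σ₀² and τ_data=n/σ².
Here τ₀ = 1/80.2 = 0.012469 and τ_data = 19/74.9 = 0.253672, so τ_n = 0.266141.
Rearranging for μ₀: μ₀ = (μ_n·τ_n − τ_data·x̄)/τ₀ = (7.8312·0.266141 − 0.253672·7.7) / 0.012469 = 0.130929/0.012469 ≈ 10.5.

μ₀ = 10.5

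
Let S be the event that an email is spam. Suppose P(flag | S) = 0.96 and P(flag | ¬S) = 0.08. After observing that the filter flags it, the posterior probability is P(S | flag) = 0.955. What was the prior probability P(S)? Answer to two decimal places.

P(S) = 0.64

Bayes' rule in odds form gives O(S|E) = O(S)·[P(E|S)/P(E|¬S)], hence O(S) = O(S|E)/LR.
Posterior odds = 0.955/(1−0.955) = 21.2222. LR = 0.96/0.08 = 12.0000.
Prior odds = 21.2222/12.0000 = 1.7685, so P(S) = 1.7685/(1+1.7685) ≈ 0.64.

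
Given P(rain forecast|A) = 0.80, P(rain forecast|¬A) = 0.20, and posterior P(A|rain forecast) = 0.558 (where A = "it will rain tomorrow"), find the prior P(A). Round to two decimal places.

P(A) = 0.24

Bayes' rule in odds form gives O(A|E) = O(A)·[P(E|A)/P(E|¬A)], hence O(A) = O(A|E)/LR.
Posterior odds = 0.558/(1−0.558) = 1.2624. LR = 0.80/0.20 = 4.0000.
Prior odds = 1.2624/4.0000 = 0.3156, so P(A) = 0.3156/(1+0.3156) ≈ 0.24.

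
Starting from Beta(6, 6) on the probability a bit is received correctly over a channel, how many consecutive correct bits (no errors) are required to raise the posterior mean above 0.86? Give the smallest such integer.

After k correct bits and 0 errors the posterior is Beta(6+k, 6), with mean (6+k)/(6+6+k).
Set (6+k)/(12+k) > 0.86 and solve: k > (0.86·12 − 6)/(1 − 0.86) = 30.857.
The smallest integer exceeding 30.857 is 31, and checking k=31: (37)/(43) = 0.8605 > 0.86.

k = 31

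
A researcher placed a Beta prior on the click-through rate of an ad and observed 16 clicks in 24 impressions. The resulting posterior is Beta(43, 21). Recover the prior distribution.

Beta(27, 13)

Beta is conjugate to the binomial likelihood: posterior = Beta(α+s, β+f).
Subtract the data counts: 43−16=27, 21−8=13.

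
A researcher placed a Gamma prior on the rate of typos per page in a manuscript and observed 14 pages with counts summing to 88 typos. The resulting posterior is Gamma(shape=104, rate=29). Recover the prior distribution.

Gamma(shape=16, rate=15)

A Gamma(α, β) prior (rate parametrization) on a Poisson rate with n observations summing to S gives posterior Gamma(α+S, β+n).
So α = 104 − 88 = 16 and β = 29 − 14 = 15.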